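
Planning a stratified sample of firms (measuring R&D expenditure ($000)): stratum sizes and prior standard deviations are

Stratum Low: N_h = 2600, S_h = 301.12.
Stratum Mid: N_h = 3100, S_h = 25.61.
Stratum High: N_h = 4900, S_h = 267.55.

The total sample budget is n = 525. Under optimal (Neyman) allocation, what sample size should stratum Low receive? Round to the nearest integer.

189

Neyman allocation: n_h = n · N_h S_h / Σ N_i S_i, with n = 525.
  stratum Low: N_h·S_h = 2600·301.12 = 782912.00
  stratum Mid: N_h·S_h = 3100·25.61 = 79391.00
  stratum High: N_h·S_h = 4900·267.55 = 1310995.00
Σ N_h S_h = 2173298.00
n for stratum Low = 525·782912.00/2173298.00 = 189.127 → 189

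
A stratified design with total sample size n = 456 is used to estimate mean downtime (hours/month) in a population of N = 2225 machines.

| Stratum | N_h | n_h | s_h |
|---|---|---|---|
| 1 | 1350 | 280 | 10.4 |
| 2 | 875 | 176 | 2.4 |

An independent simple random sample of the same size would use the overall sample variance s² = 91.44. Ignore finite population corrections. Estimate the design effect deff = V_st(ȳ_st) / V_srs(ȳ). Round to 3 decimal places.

deff ≈ 0.734

V̂(ȳ_st) = Σ W_h² s_h²/n_h, with W_h = N_h/N and N = 2225:
  stratum 1: (1350/2225)²·10.4²/280 = 0.142205
  stratum 2: (875/2225)²·2.4²/176 = 0.00506134
V_st = 0.147267
V_srs = s²/n = 91.44/456 = 0.200526
deff = V_st / V_srs = 0.147267/0.200526 = 0.7344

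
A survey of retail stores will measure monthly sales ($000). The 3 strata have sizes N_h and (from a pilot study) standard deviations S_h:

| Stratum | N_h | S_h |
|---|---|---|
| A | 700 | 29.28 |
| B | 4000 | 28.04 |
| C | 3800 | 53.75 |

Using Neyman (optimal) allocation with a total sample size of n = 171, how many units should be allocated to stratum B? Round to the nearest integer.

57

Neyman allocation: n_h = n · N_h S_h / Σ N_i S_i, with n = 171.
  stratum A: N_h·S_h = 700·29.28 = 20496.00
  stratum B: N_h·S_h = 4000·28.04 = 112160.00
  stratum C: N_h·S_h = 3800·53.75 = 204250.00
Σ N_h S_h = 336906.00
n for stratum B = 171·112160.00/336906.00 = 56.928 → 57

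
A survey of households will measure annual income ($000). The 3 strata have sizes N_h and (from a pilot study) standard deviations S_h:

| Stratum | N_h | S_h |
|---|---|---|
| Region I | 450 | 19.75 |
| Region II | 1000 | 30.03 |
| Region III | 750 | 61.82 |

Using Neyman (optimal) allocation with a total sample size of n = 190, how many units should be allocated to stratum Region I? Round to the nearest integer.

20

Neyman allocation: n_h = n · N_h S_h / Σ N_i S_i, with n = 190.
  stratum Region I: N_h·S_h = 450·19.75 = 8887.50
  stratum Region II: N_h·S_h = 1000·30.03 = 30030.00
  stratum Region III: N_h·S_h = 750·61.82 = 46365.00
Σ N_h S_h = 85282.50
n for stratum Region I = 190·8887.50/85282.50 = 19.800 → 20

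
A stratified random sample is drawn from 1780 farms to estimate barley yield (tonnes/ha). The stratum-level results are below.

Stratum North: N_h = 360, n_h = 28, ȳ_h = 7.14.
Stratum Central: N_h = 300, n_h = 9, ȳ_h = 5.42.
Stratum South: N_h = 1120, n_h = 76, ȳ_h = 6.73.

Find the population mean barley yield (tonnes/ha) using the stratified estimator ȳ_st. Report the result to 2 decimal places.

N = Σ N_h = 1780. Stratum weights W_h = N_h/N.
ȳ_st = (360·7.14 + 300·5.42 + 1120·6.73) / 1780 = 6.5921

ȳ_st ≈ 6.59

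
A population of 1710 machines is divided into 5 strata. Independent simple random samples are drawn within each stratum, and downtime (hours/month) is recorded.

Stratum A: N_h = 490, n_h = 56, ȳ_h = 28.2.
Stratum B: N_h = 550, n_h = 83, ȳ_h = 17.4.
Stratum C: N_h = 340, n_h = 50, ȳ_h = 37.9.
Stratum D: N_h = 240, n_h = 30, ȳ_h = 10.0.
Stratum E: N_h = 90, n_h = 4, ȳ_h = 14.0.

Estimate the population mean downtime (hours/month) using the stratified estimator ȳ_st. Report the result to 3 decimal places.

N = Σ N_h = 1710. Stratum weights W_h = N_h/N.
ȳ_st = (490·28.2 + 550·17.4 + 340·37.9 + 240·10.0 + 90·14.0) / 1710 = 23.35322

ȳ_st ≈ 23.353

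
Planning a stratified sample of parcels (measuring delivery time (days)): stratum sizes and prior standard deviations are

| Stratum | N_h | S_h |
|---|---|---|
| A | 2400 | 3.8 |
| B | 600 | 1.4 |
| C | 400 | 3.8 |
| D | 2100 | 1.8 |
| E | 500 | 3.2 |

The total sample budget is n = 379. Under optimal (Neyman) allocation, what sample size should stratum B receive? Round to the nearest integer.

Neyman allocation: n_h = n · N_h S_h / Σ N_i S_i, with n = 379.
  stratum A: N_h·S_h = 2400·3.8 = 9120.00
  stratum B: N_h·S_h = 600·1.4 = 840.00
  stratum C: N_h·S_h = 400·3.8 = 1520.00
  stratum D: N_h·S_h = 2100·1.8 = 3780.00
  stratum E: N_h·S_h = 500·3.2 = 1600.00
Σ N_h S_h = 16860.00
n for stratum B = 379·840.00/16860.00 = 18.883 → 19

19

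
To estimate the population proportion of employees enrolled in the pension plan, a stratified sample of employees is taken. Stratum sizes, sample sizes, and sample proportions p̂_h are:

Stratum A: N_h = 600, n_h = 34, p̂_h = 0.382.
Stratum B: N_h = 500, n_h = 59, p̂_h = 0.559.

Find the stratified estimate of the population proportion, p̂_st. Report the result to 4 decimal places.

N = 1100; stratum weights W_h = N_h/N.
p̂_st = Σ W_h p̂_h = (600·0.382 + 500·0.559)/1100 = 0.46245

p̂_st ≈ 0.4625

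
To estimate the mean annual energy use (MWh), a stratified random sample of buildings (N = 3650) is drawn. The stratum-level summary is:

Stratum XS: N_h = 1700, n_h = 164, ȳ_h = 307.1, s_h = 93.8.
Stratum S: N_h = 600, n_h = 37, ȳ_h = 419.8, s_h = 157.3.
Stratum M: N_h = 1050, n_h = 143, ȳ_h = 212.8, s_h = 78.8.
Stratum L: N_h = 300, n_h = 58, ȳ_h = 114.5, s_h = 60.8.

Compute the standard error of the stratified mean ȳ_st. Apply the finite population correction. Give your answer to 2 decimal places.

V̂(ȳ_st) = Σ W_h² (1 − n_h/N_h) s_h²/n_h, with W_h = N_h/N and N = 3650:
  stratum XS: (1700/3650)²·(1 − 164/1700)·93.8²/164 = 10.5152
  stratum S: (600/3650)²·(1 − 37/600)·157.3²/37 = 16.9562
  stratum M: (1050/3650)²·(1 − 143/1050)·78.8²/143 = 3.10404
  stratum L: (300/3650)²·(1 − 58/300)·60.8²/58 = 0.34732
V̂(ȳ_st) = 30.9228
SE(ȳ_st) = √30.9228 = 5.56082

SE(ȳ_st) ≈ 5.56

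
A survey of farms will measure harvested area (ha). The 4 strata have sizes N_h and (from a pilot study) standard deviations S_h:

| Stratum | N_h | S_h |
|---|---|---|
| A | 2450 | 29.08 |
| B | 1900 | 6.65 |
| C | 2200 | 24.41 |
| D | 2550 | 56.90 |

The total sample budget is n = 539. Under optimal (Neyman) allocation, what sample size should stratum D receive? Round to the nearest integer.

277

Neyman allocation: n_h = n · N_h S_h / Σ N_i S_i, with n = 539.
  stratum A: N_h·S_h = 2450·29.08 = 71246.00
  stratum B: N_h·S_h = 1900·6.65 = 12635.00
  stratum C: N_h·S_h = 2200·24.41 = 53702.00
  stratum D: N_h·S_h = 2550·56.90 = 145095.00
Σ N_h S_h = 282678.00
n for stratum D = 539·145095.00/282678.00 = 276.662 → 277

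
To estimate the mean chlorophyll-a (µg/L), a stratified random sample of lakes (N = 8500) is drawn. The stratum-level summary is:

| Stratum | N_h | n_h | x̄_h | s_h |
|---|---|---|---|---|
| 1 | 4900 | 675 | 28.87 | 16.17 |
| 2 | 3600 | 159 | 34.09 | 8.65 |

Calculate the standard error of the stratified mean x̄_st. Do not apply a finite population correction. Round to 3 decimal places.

V̂(x̄_st) = Σ W_h² s_h²/n_h, with W_h = N_h/N and N = 8500:
  stratum 1: (4900/8500)²·16.17²/675 = 0.128727
  stratum 2: (3600/8500)²·8.65²/159 = 0.0844116
V̂(x̄_st) = 0.213139
SE(x̄_st) = √0.213139 = 0.46167

SE(x̄_st) ≈ 0.462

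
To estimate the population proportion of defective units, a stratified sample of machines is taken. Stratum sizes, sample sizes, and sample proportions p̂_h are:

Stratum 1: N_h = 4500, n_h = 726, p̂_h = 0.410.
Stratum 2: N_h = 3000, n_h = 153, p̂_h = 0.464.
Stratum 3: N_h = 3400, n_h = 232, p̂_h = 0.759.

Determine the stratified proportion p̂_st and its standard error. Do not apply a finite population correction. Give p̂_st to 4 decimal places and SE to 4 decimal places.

p̂_st ≈ 0.5337, SE ≈ 0.0161

N = 10900; stratum weights W_h = N_h/N.
p̂_st = Σ W_h p̂_h = (4500·0.410 + 3000·0.464 + 3400·0.759)/10900 = 0.53372
V̂(p̂_st) = Σ W_h² p̂_h(1−p̂_h)/(n_h−1):
  stratum 1: (4500/10900)²·0.410·0.590/725 = 5.68683e-05
  stratum 2: (3000/10900)²·0.464·0.536/152 = 0.000123945
  stratum 3: (3400/10900)²·0.759·0.241/231 = 7.70463e-05
V̂(p̂_st) = 0.000257859; SE = √V̂ = 0.016058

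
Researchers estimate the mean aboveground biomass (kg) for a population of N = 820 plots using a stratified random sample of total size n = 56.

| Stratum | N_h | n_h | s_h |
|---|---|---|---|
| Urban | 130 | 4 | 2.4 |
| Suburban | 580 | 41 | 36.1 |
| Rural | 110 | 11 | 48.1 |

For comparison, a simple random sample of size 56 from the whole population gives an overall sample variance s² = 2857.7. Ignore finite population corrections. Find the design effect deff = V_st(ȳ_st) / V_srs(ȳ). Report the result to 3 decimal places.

V̂(ȳ_st) = Σ W_h² s_h²/n_h, with W_h = N_h/N and N = 820:
  stratum Urban: (130/820)²·2.4²/4 = 0.0361927
  stratum Suburban: (580/820)²·36.1²/41 = 15.9023
  stratum Rural: (110/820)²·48.1²/11 = 3.78491
V_st = 19.7234
V_srs = s²/n = 2857.7/56 = 51.0304
deff = V_st / V_srs = 19.7234/51.0304 = 0.3865

deff ≈ 0.387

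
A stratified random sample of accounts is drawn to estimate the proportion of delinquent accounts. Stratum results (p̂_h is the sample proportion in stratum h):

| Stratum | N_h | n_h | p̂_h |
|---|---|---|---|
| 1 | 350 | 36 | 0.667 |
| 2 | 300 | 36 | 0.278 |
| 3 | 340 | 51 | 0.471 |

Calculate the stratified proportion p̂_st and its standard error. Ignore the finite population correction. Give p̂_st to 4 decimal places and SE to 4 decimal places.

p̂_st ≈ 0.4818, SE ≈ 0.0437

N = 990; stratum weights W_h = N_h/N.
p̂_st = Σ W_h p̂_h = (350·0.667 + 300·0.278 + 340·0.471)/990 = 0.48181
V̂(p̂_st) = Σ W_h² p̂_h(1−p̂_h)/(n_h−1):
  stratum 1: (350/990)²·0.667·0.333/35 = 0.000793173
  stratum 2: (300/990)²·0.278·0.722/35 = 0.000526606
  stratum 3: (340/990)²·0.471·0.529/50 = 0.000587752
V̂(p̂_st) = 0.00190753; SE = √V̂ = 0.0436753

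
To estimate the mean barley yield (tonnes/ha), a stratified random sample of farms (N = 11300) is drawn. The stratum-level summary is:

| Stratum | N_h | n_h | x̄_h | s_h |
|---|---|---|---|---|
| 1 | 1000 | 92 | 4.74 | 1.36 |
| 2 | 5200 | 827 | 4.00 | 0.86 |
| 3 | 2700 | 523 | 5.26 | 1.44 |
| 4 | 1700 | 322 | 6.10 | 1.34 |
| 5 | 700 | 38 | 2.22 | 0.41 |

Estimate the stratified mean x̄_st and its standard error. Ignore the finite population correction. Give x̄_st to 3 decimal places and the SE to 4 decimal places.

x̄_st ≈ 4.572, SE ≈ 0.0268

x̄_st = Σ W_h x̄_h = (1000·4.74 + 5200·4.00 + 2700·5.26 + 1700·6.10 + 700·2.22)/11300 = 4.57221
V̂(x̄_st) = Σ W_h² s_h²/n_h, with W_h = N_h/N and N = 11300:
  stratum 1: (1000/11300)²·1.36²/92 = 0.000157447
  stratum 2: (5200/11300)²·0.86²/827 = 0.000189383
  stratum 3: (2700/11300)²·1.44²/523 = 0.000226357
  stratum 4: (1700/11300)²·1.34²/322 = 0.00012621
  stratum 5: (700/11300)²·0.41²/38 = 1.69755e-05
V̂(x̄_st) = 0.000716372
SE(x̄_st) = √0.000716372 = 0.0267651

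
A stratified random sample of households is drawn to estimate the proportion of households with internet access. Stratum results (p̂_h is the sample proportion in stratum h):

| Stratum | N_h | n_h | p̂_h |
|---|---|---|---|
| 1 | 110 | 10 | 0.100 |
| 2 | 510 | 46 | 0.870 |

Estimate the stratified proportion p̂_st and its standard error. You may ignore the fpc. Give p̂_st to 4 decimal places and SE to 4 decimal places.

p̂_st ≈ 0.7334, SE ≈ 0.0449

N = 620; stratum weights W_h = N_h/N.
p̂_st = Σ W_h p̂_h = (110·0.100 + 510·0.870)/620 = 0.73339
V̂(p̂_st) = Σ W_h² p̂_h(1−p̂_h)/(n_h−1):
  stratum 1: (110/620)²·0.100·0.900/9 = 0.000314776
  stratum 2: (510/620)²·0.870·0.130/45 = 0.00170062
V̂(p̂_st) = 0.0020154; SE = √V̂ = 0.0448932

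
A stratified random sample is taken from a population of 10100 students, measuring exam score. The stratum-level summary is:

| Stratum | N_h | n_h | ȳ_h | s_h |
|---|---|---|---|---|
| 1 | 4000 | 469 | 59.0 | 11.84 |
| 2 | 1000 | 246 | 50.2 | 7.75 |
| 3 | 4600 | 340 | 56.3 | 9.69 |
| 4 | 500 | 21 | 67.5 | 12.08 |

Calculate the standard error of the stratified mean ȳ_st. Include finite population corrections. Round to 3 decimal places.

SE(ȳ_st) ≈ 0.335

V̂(ȳ_st) = Σ W_h² (1 − n_h/N_h) s_h²/n_h, with W_h = N_h/N and N = 10100:
  stratum 1: (4000/10100)²·(1 − 469/4000)·11.84²/469 = 0.0413852
  stratum 2: (1000/10100)²·(1 − 246/1000)·7.75²/246 = 0.00180467
  stratum 3: (4600/10100)²·(1 − 340/4600)·9.69²/340 = 0.053051
  stratum 4: (500/10100)²·(1 − 21/500)·12.08²/21 = 0.0163146
V̂(ȳ_st) = 0.112556
SE(ȳ_st) = √0.112556 = 0.335493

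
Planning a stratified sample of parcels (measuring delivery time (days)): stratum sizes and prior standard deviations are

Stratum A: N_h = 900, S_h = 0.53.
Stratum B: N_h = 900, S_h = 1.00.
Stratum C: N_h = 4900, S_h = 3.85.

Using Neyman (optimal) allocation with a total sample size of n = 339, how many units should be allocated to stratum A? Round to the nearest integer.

8

Neyman allocation: n_h = n · N_h S_h / Σ N_i S_i, with n = 339.
  stratum A: N_h·S_h = 900·0.53 = 477.00
  stratum B: N_h·S_h = 900·1.00 = 900.00
  stratum C: N_h·S_h = 4900·3.85 = 18865.00
Σ N_h S_h = 20242.00
n for stratum A = 339·477.00/20242.00 = 7.988 → 8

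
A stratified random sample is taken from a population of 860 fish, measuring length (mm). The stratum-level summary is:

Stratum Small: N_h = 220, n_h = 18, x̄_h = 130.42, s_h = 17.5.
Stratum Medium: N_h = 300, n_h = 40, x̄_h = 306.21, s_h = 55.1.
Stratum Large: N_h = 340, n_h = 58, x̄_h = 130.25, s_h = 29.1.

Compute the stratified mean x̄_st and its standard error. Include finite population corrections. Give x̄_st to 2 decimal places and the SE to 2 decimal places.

x̄_st ≈ 191.67, SE ≈ 3.30

x̄_st = Σ W_h x̄_h = (220·130.42 + 300·306.21 + 340·130.25)/860 = 191.67488
V̂(x̄_st) = Σ W_h² (1 − n_h/N_h) s_h²/n_h, with W_h = N_h/N and N = 860:
  stratum Small: (220/860)²·(1 − 18/220)·17.5²/18 = 1.02231
  stratum Medium: (300/860)²·(1 − 40/300)·55.1²/40 = 8.00462
  stratum Large: (340/860)²·(1 − 58/340)·29.1²/58 = 1.89273
V̂(x̄_st) = 10.9197
SE(x̄_st) = √10.9197 = 3.30449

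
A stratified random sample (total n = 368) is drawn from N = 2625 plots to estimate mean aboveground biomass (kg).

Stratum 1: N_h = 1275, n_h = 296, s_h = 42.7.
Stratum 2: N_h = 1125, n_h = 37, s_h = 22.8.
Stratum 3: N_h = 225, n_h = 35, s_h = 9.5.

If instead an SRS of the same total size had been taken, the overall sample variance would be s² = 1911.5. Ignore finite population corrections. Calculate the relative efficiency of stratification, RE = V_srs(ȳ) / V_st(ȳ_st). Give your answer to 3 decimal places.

RE ≈ 1.282

V̂(ȳ_st) = Σ W_h² s_h²/n_h, with W_h = N_h/N and N = 2625:
  stratum 1: (1275/2625)²·42.7²/296 = 1.4532
  stratum 2: (1125/2625)²·22.8²/37 = 2.58056
  stratum 3: (225/2625)²·9.5²/35 = 0.0189446
V_st = 4.05271
V_srs = s²/n = 1911.5/368 = 5.19429
Relative efficiency = V_srs / V_st = 5.19429/4.05271 = 1.2817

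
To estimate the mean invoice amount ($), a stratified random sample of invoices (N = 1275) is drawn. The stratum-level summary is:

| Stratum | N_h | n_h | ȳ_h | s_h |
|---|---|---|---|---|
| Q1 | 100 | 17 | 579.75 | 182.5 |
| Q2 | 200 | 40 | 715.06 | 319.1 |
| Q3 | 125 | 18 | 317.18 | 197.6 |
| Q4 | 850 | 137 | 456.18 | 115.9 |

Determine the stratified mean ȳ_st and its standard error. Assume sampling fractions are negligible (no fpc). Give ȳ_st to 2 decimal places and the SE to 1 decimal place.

ȳ_st = Σ W_h ȳ_h = (100·579.75 + 200·715.06 + 125·317.18 + 850·456.18)/1275 = 492.85294
V̂(ȳ_st) = Σ W_h² s_h²/n_h, with W_h = N_h/N and N = 1275:
  stratum Q1: (100/1275)²·182.5²/17 = 12.0519
  stratum Q2: (200/1275)²·319.1²/40 = 62.6373
  stratum Q3: (125/1275)²·197.6²/18 = 20.8498
  stratum Q4: (850/1275)²·115.9²/137 = 43.5776
V̂(ȳ_st) = 139.117
SE(ȳ_st) = √139.117 = 11.7948

ȳ_st ≈ 492.85, SE ≈ 11.8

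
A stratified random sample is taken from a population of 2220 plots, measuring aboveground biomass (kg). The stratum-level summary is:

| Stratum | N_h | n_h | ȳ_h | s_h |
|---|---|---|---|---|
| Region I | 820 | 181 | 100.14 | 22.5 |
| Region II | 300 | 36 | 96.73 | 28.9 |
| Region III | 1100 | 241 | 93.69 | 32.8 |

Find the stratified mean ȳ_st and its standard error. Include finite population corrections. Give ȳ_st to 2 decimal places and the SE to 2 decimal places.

ȳ_st ≈ 96.48, SE ≈ 1.24

ȳ_st = Σ W_h ȳ_h = (820·100.14 + 300·96.73 + 1100·93.69)/2220 = 96.48324
V̂(ȳ_st) = Σ W_h² (1 − n_h/N_h) s_h²/n_h, with W_h = N_h/N and N = 2220:
  stratum Region I: (820/2220)²·(1 − 181/820)·22.5²/181 = 0.297369
  stratum Region II: (300/2220)²·(1 − 36/300)·28.9²/36 = 0.372831
  stratum Region III: (1100/2220)²·(1 − 241/1100)·32.8²/241 = 0.855875
V̂(ȳ_st) = 1.52608
SE(ȳ_st) = √1.52608 = 1.23534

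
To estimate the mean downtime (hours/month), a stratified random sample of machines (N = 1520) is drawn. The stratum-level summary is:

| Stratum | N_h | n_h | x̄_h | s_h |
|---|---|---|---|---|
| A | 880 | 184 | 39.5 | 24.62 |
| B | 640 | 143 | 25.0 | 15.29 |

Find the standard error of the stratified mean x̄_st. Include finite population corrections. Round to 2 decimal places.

V̂(x̄_st) = Σ W_h² (1 − n_h/N_h) s_h²/n_h, with W_h = N_h/N and N = 1520:
  stratum A: (880/1520)²·(1 − 184/880)·24.62²/184 = 0.873299
  stratum B: (640/1520)²·(1 − 143/640)·15.29²/143 = 0.225075
V̂(x̄_st) = 1.09837
SE(x̄_st) = √1.09837 = 1.04803

SE(x̄_st) ≈ 1.05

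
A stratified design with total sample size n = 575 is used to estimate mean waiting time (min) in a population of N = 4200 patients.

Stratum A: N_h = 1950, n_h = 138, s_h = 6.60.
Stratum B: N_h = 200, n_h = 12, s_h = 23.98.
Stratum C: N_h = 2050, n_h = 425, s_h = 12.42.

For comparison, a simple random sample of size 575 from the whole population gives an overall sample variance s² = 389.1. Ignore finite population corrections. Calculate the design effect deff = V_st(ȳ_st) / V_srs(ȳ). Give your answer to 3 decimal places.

V̂(ȳ_st) = Σ W_h² s_h²/n_h, with W_h = N_h/N and N = 4200:
  stratum A: (1950/4200)²·6.60²/138 = 0.0680424
  stratum B: (200/4200)²·23.98²/12 = 0.108662
  stratum C: (2050/4200)²·12.42²/425 = 0.0864696
V_st = 0.263174
V_srs = s²/n = 389.1/575 = 0.676696
deff = V_st / V_srs = 0.263174/0.676696 = 0.3889

deff ≈ 0.389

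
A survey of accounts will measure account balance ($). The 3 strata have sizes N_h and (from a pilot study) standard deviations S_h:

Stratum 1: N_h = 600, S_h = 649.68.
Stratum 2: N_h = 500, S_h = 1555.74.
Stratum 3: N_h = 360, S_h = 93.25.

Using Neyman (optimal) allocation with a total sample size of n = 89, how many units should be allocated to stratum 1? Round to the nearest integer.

29

Neyman allocation: n_h = n · N_h S_h / Σ N_i S_i, with n = 89.
  stratum 1: N_h·S_h = 600·649.68 = 389808.00
  stratum 2: N_h·S_h = 500·1555.74 = 777870.00
  stratum 3: N_h·S_h = 360·93.25 = 33570.00
Σ N_h S_h = 1201248.00
n for stratum 1 = 89·389808.00/1201248.00 = 28.881 → 29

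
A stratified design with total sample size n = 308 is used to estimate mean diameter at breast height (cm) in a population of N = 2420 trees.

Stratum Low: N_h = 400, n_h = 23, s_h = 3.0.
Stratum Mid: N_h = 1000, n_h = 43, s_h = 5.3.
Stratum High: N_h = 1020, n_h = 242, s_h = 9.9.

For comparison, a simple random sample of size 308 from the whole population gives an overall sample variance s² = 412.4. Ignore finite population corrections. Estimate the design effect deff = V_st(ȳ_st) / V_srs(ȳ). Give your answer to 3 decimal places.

V̂(ȳ_st) = Σ W_h² s_h²/n_h, with W_h = N_h/N and N = 2420:
  stratum Low: (400/2420)²·3.0²/23 = 0.0106906
  stratum Mid: (1000/2420)²·5.3²/43 = 0.111546
  stratum High: (1020/2420)²·9.9²/242 = 0.071949
V_st = 0.194185
V_srs = s²/n = 412.4/308 = 1.33896
deff = V_st / V_srs = 0.194185/1.33896 = 0.1450

deff ≈ 0.145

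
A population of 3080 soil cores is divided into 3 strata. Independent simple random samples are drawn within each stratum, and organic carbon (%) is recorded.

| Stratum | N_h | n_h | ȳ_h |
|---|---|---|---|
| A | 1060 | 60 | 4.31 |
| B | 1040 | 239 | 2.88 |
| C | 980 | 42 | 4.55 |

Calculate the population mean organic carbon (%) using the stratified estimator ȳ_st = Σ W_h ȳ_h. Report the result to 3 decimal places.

ȳ_st ≈ 3.904

N = Σ N_h = 3080. Stratum weights W_h = N_h/N.
ȳ_st = (1060·4.31 + 1040·2.88 + 980·4.55) / 3080 = 3.90351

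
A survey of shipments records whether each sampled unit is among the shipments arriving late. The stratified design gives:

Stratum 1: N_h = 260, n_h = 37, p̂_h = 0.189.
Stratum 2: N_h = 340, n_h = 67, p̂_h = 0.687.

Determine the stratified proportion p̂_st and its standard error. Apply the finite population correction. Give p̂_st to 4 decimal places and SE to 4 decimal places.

p̂_st ≈ 0.4712, SE ≈ 0.0391

N = 600; stratum weights W_h = N_h/N.
p̂_st = Σ W_h p̂_h = (260·0.189 + 340·0.687)/600 = 0.47120
V̂(p̂_st) = Σ W_h² (1 − n_h/N_h) p̂_h(1−p̂_h)/(n_h−1):
  stratum 1: (260/600)²·(1 − 37/260)·0.189·0.811/36 = 0.000685734
  stratum 2: (340/600)²·(1 − 67/340)·0.687·0.313/66 = 0.000840033
V̂(p̂_st) = 0.00152577; SE = √V̂ = 0.0390611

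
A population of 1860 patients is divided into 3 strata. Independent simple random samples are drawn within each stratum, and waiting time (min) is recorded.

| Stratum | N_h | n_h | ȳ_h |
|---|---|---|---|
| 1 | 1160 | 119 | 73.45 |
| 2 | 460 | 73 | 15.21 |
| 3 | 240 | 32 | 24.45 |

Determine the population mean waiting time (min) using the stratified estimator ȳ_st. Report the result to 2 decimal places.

N = Σ N_h = 1860. Stratum weights W_h = N_h/N.
ȳ_st = (1160·73.45 + 460·15.21 + 240·24.45) / 1860 = 52.7240

ȳ_st ≈ 52.72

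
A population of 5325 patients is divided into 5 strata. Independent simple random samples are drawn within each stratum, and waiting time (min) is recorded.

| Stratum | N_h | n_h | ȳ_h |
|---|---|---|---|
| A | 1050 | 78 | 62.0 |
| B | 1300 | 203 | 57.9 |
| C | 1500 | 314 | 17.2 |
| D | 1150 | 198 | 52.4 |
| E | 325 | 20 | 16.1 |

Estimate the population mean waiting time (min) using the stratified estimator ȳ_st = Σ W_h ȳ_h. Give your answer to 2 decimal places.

N = Σ N_h = 5325. Stratum weights W_h = N_h/N.
ȳ_st = (1050·62.0 + 1300·57.9 + 1500·17.2 + 1150·52.4 + 325·16.1) / 5325 = 43.5047

ȳ_st ≈ 43.50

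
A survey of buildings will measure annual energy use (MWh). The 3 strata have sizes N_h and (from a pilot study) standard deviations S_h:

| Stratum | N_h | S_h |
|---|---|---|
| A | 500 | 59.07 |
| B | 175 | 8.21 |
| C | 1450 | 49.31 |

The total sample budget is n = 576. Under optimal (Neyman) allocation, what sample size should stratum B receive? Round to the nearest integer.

Neyman allocation: n_h = n · N_h S_h / Σ N_i S_i, with n = 576.
  stratum A: N_h·S_h = 500·59.07 = 29535.00
  stratum B: N_h·S_h = 175·8.21 = 1436.75
  stratum C: N_h·S_h = 1450·49.31 = 71499.50
Σ N_h S_h = 102471.25
n for stratum B = 576·1436.75/102471.25 = 8.076 → 8

8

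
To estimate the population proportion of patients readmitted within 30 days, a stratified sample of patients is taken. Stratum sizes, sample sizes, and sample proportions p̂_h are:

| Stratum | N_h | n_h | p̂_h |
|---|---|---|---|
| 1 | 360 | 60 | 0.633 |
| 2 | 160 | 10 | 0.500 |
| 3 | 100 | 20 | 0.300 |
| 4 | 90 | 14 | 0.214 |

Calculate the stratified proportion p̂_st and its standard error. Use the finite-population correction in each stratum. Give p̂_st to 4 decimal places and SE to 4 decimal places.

N = 710; stratum weights W_h = N_h/N.
p̂_st = Σ W_h p̂_h = (360·0.633 + 160·0.500 + 100·0.300 + 90·0.214)/710 = 0.50301
V̂(p̂_st) = Σ W_h² (1 − n_h/N_h) p̂_h(1−p̂_h)/(n_h−1):
  stratum 1: (360/710)²·(1 − 60/360)·0.633·0.367/59 = 0.000843577
  stratum 2: (160/710)²·(1 − 10/160)·0.500·0.500/9 = 0.00132249
  stratum 3: (100/710)²·(1 − 20/100)·0.300·0.700/19 = 0.000175404
  stratum 4: (90/710)²·(1 − 14/90)·0.214·0.786/13 = 0.000175563
V̂(p̂_st) = 0.00251703; SE = √V̂ = 0.05017

p̂_st ≈ 0.5030, SE ≈ 0.0502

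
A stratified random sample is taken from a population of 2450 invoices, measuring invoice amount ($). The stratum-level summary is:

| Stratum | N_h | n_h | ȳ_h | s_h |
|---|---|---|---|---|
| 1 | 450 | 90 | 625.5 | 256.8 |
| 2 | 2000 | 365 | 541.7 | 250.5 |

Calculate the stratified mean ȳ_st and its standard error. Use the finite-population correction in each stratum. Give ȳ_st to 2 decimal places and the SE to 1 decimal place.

ȳ_st ≈ 557.09, SE ≈ 10.7

ȳ_st = Σ W_h ȳ_h = (450·625.5 + 2000·541.7)/2450 = 557.09184
V̂(ȳ_st) = Σ W_h² (1 − n_h/N_h) s_h²/n_h, with W_h = N_h/N and N = 2450:
  stratum 1: (450/2450)²·(1 − 90/450)·256.8²/90 = 19.7756
  stratum 2: (2000/2450)²·(1 − 365/2000)·250.5²/365 = 93.6566
V̂(ȳ_st) = 113.432
SE(ȳ_st) = √113.432 = 10.6505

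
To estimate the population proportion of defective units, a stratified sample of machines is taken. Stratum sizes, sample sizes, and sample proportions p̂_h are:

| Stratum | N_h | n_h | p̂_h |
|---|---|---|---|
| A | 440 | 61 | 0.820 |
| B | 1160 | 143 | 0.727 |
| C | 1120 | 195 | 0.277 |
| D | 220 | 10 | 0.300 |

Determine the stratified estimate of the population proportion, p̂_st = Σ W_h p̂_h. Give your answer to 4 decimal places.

p̂_st ≈ 0.5375

N = 2940; stratum weights W_h = N_h/N.
p̂_st = Σ W_h p̂_h = (440·0.820 + 1160·0.727 + 1120·0.277 + 220·0.300)/2940 = 0.53754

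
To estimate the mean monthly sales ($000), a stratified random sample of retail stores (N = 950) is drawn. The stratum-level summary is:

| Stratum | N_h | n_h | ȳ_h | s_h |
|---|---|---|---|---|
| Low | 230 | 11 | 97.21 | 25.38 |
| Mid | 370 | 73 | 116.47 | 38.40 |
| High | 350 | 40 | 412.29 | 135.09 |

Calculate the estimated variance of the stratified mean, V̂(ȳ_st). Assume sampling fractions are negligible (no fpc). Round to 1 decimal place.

V̂(ȳ_st) ≈ 68.4

V̂(ȳ_st) = Σ W_h² s_h²/n_h, with W_h = N_h/N and N = 950:
  stratum Low: (230/950)²·25.38²/11 = 3.43241
  stratum Mid: (370/950)²·38.40²/73 = 3.06405
  stratum High: (350/950)²·135.09²/40 = 61.9263
V̂(ȳ_st) = 68.4228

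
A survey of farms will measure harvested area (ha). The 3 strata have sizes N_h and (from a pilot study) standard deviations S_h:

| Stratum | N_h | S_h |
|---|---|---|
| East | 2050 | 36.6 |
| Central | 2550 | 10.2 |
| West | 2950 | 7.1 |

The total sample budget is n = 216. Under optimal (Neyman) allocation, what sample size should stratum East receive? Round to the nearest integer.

133

Neyman allocation: n_h = n · N_h S_h / Σ N_i S_i, with n = 216.
  stratum East: N_h·S_h = 2050·36.6 = 75030.00
  stratum Central: N_h·S_h = 2550·10.2 = 26010.00
  stratum West: N_h·S_h = 2950·7.1 = 20945.00
Σ N_h S_h = 121985.00
n for stratum East = 216·75030.00/121985.00 = 132.856 → 133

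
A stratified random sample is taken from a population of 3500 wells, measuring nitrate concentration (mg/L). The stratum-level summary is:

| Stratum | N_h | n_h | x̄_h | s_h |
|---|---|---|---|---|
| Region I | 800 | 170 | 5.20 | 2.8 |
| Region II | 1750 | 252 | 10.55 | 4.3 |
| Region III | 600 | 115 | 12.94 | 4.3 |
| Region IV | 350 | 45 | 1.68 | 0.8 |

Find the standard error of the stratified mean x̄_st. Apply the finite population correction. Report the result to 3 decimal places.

SE(x̄_st) ≈ 0.147

V̂(x̄_st) = Σ W_h² (1 − n_h/N_h) s_h²/n_h, with W_h = N_h/N and N = 3500:
  stratum Region I: (800/3500)²·(1 − 170/800)·2.8²/170 = 0.00189741
  stratum Region II: (1750/3500)²·(1 − 252/1750)·4.3²/252 = 0.0157018
  stratum Region III: (600/3500)²·(1 − 115/600)·4.3²/115 = 0.00381941
  stratum Region IV: (350/3500)²·(1 − 45/350)·0.8²/45 = 0.000123937
V̂(x̄_st) = 0.0215426
SE(x̄_st) = √0.0215426 = 0.146774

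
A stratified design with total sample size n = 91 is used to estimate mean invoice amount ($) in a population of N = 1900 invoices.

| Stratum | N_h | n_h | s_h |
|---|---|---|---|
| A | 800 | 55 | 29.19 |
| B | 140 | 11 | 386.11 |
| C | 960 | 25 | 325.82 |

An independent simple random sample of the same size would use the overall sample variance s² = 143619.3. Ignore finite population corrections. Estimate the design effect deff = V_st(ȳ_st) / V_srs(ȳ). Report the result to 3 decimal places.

deff ≈ 0.735

V̂(ȳ_st) = Σ W_h² s_h²/n_h, with W_h = N_h/N and N = 1900:
  stratum A: (800/1900)²·29.19²/55 = 2.74649
  stratum B: (140/1900)²·386.11²/11 = 73.5831
  stratum C: (960/1900)²·325.82²/25 = 1084.05
V_st = 1160.38
V_srs = s²/n = 143619.3/91 = 1578.23
deff = V_st / V_srs = 1160.38/1578.23 = 0.7352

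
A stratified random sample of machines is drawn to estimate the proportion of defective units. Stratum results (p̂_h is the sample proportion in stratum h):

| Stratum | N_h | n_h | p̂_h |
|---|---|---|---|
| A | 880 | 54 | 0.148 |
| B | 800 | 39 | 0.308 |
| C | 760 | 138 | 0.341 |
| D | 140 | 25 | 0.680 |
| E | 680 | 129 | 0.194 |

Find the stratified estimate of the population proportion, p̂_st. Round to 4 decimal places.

p̂_st ≈ 0.2647

N = 3260; stratum weights W_h = N_h/N.
p̂_st = Σ W_h p̂_h = (880·0.148 + 800·0.308 + 760·0.341 + 140·0.680 + 680·0.194)/3260 = 0.26470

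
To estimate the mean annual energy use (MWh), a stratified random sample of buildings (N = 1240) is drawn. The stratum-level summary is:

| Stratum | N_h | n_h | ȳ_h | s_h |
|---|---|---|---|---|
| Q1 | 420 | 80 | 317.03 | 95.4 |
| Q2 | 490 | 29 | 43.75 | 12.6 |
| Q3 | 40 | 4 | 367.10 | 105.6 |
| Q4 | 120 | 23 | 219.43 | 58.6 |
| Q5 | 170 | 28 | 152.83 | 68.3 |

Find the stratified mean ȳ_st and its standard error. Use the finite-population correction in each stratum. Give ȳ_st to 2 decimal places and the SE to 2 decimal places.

ȳ_st = Σ W_h ȳ_h = (420·317.03 + 490·43.75 + 40·367.10 + 120·219.43 + 170·152.83)/1240 = 178.69903
V̂(ȳ_st) = Σ W_h² (1 − n_h/N_h) s_h²/n_h, with W_h = N_h/N and N = 1240:
  stratum Q1: (420/1240)²·(1 − 80/420)·95.4²/80 = 10.5655
  stratum Q2: (490/1240)²·(1 − 29/490)·12.6²/29 = 0.80426
  stratum Q3: (40/1240)²·(1 − 4/40)·105.6²/4 = 2.61088
  stratum Q4: (120/1240)²·(1 − 23/120)·58.6²/23 = 1.13026
  stratum Q5: (170/1240)²·(1 − 28/170)·68.3²/28 = 2.61564
V̂(ȳ_st) = 17.7266
SE(ȳ_st) = √17.7266 = 4.21029

ȳ_st ≈ 178.70, SE ≈ 4.21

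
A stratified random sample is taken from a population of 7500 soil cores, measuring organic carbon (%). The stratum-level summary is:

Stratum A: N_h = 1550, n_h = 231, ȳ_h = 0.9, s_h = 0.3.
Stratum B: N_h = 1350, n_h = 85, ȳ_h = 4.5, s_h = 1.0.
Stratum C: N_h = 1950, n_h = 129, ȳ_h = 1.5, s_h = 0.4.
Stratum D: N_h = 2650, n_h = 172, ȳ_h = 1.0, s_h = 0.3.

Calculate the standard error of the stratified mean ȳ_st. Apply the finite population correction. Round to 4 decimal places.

V̂(ȳ_st) = Σ W_h² (1 − n_h/N_h) s_h²/n_h, with W_h = N_h/N and N = 7500:
  stratum A: (1550/7500)²·(1 − 231/1550)·0.3²/231 = 1.41607e-05
  stratum B: (1350/7500)²·(1 − 85/1350)·1.0²/85 = 0.000357176
  stratum C: (1950/7500)²·(1 − 129/1950)·0.4²/129 = 7.82983e-05
  stratum D: (2650/7500)²·(1 − 172/2650)·0.3²/172 = 6.10856e-05
V̂(ȳ_st) = 0.000510721
SE(ȳ_st) = √0.000510721 = 0.0225991

SE(ȳ_st) ≈ 0.0226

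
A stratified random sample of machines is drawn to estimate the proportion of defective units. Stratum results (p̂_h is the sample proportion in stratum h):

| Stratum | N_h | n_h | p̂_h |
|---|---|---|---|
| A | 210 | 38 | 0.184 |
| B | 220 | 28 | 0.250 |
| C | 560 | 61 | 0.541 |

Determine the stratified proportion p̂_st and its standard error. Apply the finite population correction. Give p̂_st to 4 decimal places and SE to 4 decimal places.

p̂_st ≈ 0.4006, SE ≈ 0.0404

N = 990; stratum weights W_h = N_h/N.
p̂_st = Σ W_h p̂_h = (210·0.184 + 220·0.250 + 560·0.541)/990 = 0.40061
V̂(p̂_st) = Σ W_h² (1 − n_h/N_h) p̂_h(1−p̂_h)/(n_h−1):
  stratum A: (210/990)²·(1 − 38/210)·0.184·0.816/37 = 0.000149549
  stratum B: (220/990)²·(1 − 28/220)·0.250·0.750/27 = 0.000299289
  stratum C: (560/990)²·(1 − 61/560)·0.541·0.459/60 = 0.00117999
V̂(p̂_st) = 0.00162882; SE = √V̂ = 0.0403587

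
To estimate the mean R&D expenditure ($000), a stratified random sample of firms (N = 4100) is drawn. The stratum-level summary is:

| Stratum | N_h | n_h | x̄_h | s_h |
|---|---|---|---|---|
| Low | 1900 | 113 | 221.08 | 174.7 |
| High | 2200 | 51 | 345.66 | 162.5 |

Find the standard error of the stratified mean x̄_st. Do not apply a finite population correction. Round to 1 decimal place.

V̂(x̄_st) = Σ W_h² s_h²/n_h, with W_h = N_h/N and N = 4100:
  stratum Low: (1900/4100)²·174.7²/113 = 58.0025
  stratum High: (2200/4100)²·162.5²/51 = 149.078
V̂(x̄_st) = 207.081
SE(x̄_st) = √207.081 = 14.3903

SE(x̄_st) ≈ 14.4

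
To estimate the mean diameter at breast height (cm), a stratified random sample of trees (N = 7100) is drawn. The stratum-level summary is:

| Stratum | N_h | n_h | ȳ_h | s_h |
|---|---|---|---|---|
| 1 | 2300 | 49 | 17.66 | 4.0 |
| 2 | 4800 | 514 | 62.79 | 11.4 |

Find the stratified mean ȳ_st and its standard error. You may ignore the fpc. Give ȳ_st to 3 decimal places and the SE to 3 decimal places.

ȳ_st = Σ W_h ȳ_h = (2300·17.66 + 4800·62.79)/7100 = 48.17042
V̂(ȳ_st) = Σ W_h² s_h²/n_h, with W_h = N_h/N and N = 7100:
  stratum 1: (2300/7100)²·4.0²/49 = 0.034266
  stratum 2: (4800/7100)²·11.4²/514 = 0.115561
V̂(ȳ_st) = 0.149827
SE(ȳ_st) = √0.149827 = 0.387075

ȳ_st ≈ 48.170, SE ≈ 0.387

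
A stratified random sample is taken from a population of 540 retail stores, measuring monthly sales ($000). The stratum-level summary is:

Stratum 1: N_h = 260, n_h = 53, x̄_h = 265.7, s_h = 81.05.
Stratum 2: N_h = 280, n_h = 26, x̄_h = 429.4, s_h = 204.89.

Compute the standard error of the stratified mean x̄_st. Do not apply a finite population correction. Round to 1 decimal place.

SE(x̄_st) ≈ 21.5

V̂(x̄_st) = Σ W_h² s_h²/n_h, with W_h = N_h/N and N = 540:
  stratum 1: (260/540)²·81.05²/53 = 28.7336
  stratum 2: (280/540)²·204.89²/26 = 434.107
V̂(x̄_st) = 462.84
SE(x̄_st) = √462.84 = 21.5137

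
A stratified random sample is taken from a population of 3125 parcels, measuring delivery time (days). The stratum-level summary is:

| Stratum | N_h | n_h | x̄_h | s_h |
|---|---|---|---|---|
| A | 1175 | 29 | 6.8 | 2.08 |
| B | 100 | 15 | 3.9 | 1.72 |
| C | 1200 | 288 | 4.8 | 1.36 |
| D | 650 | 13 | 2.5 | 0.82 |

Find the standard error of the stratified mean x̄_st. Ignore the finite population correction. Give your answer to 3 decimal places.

V̂(x̄_st) = Σ W_h² s_h²/n_h, with W_h = N_h/N and N = 3125:
  stratum A: (1175/3125)²·2.08²/29 = 0.0210913
  stratum B: (100/3125)²·1.72²/15 = 0.00020196
  stratum C: (1200/3125)²·1.36²/288 = 0.000946995
  stratum D: (650/3125)²·0.82²/13 = 0.00223775
V̂(x̄_st) = 0.0244781
SE(x̄_st) = √0.0244781 = 0.156455

SE(x̄_st) ≈ 0.156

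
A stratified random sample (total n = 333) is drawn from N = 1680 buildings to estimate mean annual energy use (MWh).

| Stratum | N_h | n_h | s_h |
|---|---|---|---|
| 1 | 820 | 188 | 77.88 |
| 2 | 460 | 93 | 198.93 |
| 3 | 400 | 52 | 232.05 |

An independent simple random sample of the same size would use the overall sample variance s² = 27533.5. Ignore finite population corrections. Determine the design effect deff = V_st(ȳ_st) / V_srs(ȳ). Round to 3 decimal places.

deff ≈ 1.189

V̂(ȳ_st) = Σ W_h² s_h²/n_h, with W_h = N_h/N and N = 1680:
  stratum 1: (820/1680)²·77.88²/188 = 7.68605
  stratum 2: (460/1680)²·198.93²/93 = 31.9018
  stratum 3: (400/1680)²·232.05²/52 = 58.7031
V_st = 98.2909
V_srs = s²/n = 27533.5/333 = 82.6832
deff = V_st / V_srs = 98.2909/82.6832 = 1.1888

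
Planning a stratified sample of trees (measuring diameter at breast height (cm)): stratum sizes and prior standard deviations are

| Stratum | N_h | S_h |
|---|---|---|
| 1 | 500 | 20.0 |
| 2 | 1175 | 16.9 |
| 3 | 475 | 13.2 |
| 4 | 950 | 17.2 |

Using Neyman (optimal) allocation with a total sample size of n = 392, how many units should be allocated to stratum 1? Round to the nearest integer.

Neyman allocation: n_h = n · N_h S_h / Σ N_i S_i, with n = 392.
  stratum 1: N_h·S_h = 500·20.0 = 10000.00
  stratum 2: N_h·S_h = 1175·16.9 = 19857.50
  stratum 3: N_h·S_h = 475·13.2 = 6270.00
  stratum 4: N_h·S_h = 950·17.2 = 16340.00
Σ N_h S_h = 52467.50
n for stratum 1 = 392·10000.00/52467.50 = 74.713 → 75

75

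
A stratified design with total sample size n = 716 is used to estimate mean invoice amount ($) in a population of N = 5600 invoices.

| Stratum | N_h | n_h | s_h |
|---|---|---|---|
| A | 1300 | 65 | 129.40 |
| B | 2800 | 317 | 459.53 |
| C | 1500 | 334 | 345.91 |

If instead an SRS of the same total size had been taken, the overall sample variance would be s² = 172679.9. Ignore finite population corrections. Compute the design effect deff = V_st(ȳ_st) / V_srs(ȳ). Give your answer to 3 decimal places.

V̂(ȳ_st) = Σ W_h² s_h²/n_h, with W_h = N_h/N and N = 5600:
  stratum A: (1300/5600)²·129.40²/65 = 13.8824
  stratum B: (2800/5600)²·459.53²/317 = 166.536
  stratum C: (1500/5600)²·345.91²/334 = 25.7031
V_st = 206.122
V_srs = s²/n = 172679.9/716 = 241.173
deff = V_st / V_srs = 206.122/241.173 = 0.8547

deff ≈ 0.855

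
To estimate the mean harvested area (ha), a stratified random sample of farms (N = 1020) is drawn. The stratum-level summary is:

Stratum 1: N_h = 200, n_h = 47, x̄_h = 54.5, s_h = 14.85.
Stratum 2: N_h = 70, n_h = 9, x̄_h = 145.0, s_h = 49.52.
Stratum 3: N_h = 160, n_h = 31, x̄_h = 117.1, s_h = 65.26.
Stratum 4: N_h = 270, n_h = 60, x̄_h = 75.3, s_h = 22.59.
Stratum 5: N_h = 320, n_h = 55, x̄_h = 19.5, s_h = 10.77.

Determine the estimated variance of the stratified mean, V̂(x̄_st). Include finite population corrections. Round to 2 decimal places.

V̂(x̄_st) ≈ 4.62

V̂(x̄_st) = Σ W_h² (1 − n_h/N_h) s_h²/n_h, with W_h = N_h/N and N = 1020:
  stratum 1: (200/1020)²·(1 − 47/200)·14.85²/47 = 0.137999
  stratum 2: (70/1020)²·(1 − 9/70)·49.52²/9 = 1.11827
  stratum 3: (160/1020)²·(1 − 31/160)·65.26²/31 = 2.72547
  stratum 4: (270/1020)²·(1 − 60/270)·22.59²/60 = 0.463515
  stratum 5: (320/1020)²·(1 − 55/320)·10.77²/55 = 0.171895
V̂(x̄_st) = 4.61715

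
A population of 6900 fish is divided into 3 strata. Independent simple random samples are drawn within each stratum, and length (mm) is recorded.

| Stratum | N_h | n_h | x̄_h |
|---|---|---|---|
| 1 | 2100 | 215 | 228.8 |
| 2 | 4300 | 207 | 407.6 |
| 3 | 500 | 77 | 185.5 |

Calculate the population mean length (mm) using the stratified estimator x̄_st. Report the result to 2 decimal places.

N = Σ N_h = 6900. Stratum weights W_h = N_h/N.
x̄_st = (2100·228.8 + 4300·407.6 + 500·185.5) / 6900 = 337.0884

x̄_st ≈ 337.09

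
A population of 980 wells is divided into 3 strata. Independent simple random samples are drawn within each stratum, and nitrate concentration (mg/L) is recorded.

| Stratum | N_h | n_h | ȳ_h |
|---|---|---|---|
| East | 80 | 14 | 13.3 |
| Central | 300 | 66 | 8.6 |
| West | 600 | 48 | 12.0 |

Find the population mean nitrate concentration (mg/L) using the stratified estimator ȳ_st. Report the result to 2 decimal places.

ȳ_st ≈ 11.07

N = Σ N_h = 980. Stratum weights W_h = N_h/N.
ȳ_st = (80·13.3 + 300·8.6 + 600·12.0) / 980 = 11.0653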